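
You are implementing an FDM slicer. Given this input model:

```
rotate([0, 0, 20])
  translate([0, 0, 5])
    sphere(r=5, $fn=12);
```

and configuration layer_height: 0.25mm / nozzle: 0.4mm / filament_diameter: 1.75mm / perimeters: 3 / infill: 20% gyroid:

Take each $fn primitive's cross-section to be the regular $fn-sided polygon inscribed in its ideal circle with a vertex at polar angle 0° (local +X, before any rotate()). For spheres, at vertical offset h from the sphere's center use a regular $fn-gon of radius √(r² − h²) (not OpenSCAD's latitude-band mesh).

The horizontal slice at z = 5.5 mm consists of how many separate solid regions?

1

At z = 5.5 mm: the r=5 sphere slices to a regular 12-gon of circumradius 4.975 (√(r²−h²) with h=0.5 from center); (whole slice rotated 20° about Z — lengths, areas and connectivity unchanged). The result has 1 disconnected region.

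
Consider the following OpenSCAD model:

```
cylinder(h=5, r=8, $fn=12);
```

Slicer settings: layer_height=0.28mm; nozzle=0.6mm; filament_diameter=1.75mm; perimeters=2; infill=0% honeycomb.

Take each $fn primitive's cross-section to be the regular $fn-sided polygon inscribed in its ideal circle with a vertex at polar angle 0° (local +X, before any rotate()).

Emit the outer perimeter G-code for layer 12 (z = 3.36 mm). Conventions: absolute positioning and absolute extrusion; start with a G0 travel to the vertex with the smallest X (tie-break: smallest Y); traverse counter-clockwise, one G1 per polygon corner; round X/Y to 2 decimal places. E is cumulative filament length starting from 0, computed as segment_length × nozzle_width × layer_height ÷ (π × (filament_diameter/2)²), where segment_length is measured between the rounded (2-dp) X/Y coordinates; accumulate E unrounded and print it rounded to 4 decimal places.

At z = 3.36 mm: the cylinder: section is a regular 12-gon, circumradius r=8. The outline is a single polygon with 12 vertices. Extrusion per mm of travel: 0.6 × 0.28 / (π × 0.875²) = 0.069846. Accumulating E over each segment gives final E = 3.4713.

G0 X-8.00 Y0.00 Z3.36
G1 X-6.93 Y-4.00 E0.2892
G1 X-4.00 Y-6.93 E0.5786
G1 X0.00 Y-8.00 E0.8678
G1 X4.00 Y-6.93 E1.1570
G1 X6.93 Y-4.00 E1.4465
G1 X8.00 Y0.00 E1.7357
G1 X6.93 Y4.00 E2.0249
G1 X4.00 Y6.93 E2.3143
G1 X0.00 Y8.00 E2.6035
G1 X-4.00 Y6.93 E2.8927
G1 X-6.93 Y4.00 E3.1821
G1 X-8.00 Y0.00 E3.4713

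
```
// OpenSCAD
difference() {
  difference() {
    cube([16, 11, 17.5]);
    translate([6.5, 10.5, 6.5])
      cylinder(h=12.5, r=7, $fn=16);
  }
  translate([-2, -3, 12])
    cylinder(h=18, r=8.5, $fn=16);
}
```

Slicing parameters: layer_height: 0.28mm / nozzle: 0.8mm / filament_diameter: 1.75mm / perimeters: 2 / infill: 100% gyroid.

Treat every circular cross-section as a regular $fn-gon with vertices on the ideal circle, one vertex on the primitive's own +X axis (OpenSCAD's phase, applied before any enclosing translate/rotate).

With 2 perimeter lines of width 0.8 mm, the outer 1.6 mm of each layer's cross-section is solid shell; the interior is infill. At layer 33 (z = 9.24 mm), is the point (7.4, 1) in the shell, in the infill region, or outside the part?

shell

At z = 9.24 mm: the 16×11 cube contributes its full rectangle; the cylinder at (6.5, 10.5): section is a regular 16-gon, circumradius r=7; Subtracting the remaining from the first: starting from the 16×11 cube, the r=7 cylinder at (6.5, 10.5) partially overlaps it — only the 81.10 mm² overlap (of its 150.01 mm²) is removed, clipping the outline — 1 connected region; the cylinder at (-2, -3) does not reach this height (z outside [12, 30]); After the difference (first − rest): none of the subtracted shapes is present at this height, so that combined region is unchanged — 1 connected region. Overall, the cross-section is a single solid region. The nearest boundary edge runs (16.00, 0.00)→(0.00, 0.00); distance from the point to it = 1.00 mm. The point is inside the cross-section, 1.00 mm from the nearest boundary — within the 1.6 mm shell band (2 × 0.8).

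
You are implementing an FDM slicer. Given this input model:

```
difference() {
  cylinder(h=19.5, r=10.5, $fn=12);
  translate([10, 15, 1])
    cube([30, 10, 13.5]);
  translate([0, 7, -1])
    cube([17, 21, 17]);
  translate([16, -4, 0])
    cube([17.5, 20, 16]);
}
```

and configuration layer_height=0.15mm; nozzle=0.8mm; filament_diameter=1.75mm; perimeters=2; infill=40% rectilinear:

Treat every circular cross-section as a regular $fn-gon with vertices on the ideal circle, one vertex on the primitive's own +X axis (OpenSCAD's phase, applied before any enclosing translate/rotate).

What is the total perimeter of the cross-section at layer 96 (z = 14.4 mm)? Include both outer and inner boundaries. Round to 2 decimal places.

At z = 14.4 mm: the cylinder: section is a regular 12-gon, circumradius r=10.5 (perimeter = 2·12·10.500·sin(180°/12) = 65.22 mm); the cube at (10, 15) (footprint 30×10) is included at this height (perimeter 80.00 mm); the cube at (0, 7) (footprint 17×21) is included at this height (perimeter 76.00 mm); the cube at (16, -4) is present — its section is the full 17.5×20 rectangle (perimeter 75.00 mm); Taking the first minus the rest: starting from the r=10.5 cylinder, the 30×10 cube at (10, 15) misses the remaining region (no effect); the 17×21 cube at (0, 7) partially overlaps it — only the 16.87 mm² overlap (of its 357.00 mm²) is removed, clipping the outline; the 17.5×20 cube at (16, -4) misses the remaining region (no effect) — boundary = 67.67 mm. Overall, the cross-section is a single solid region. Total boundary length (outer) = 67.67 mm.

67.67 mm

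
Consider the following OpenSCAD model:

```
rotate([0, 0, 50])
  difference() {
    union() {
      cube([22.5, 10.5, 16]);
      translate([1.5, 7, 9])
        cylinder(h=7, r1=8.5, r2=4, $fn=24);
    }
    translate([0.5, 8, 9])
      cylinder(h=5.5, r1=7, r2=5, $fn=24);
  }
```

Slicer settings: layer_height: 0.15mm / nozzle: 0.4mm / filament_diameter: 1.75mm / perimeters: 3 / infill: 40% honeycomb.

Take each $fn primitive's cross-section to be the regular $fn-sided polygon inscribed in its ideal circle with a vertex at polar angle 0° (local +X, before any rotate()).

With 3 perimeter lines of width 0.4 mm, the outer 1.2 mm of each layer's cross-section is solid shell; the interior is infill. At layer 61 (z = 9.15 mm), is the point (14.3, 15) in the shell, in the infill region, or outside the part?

outside

At z = 9.15 mm: the cube is present — its section is the full 22.5×10.5 rectangle; the cone at (1.5, 7): at t=0.021 of its height the radius interpolates to r₁+(r₂−r₁)t = 8.404, giving a regular 24-gon of that circumradius; Taking the union: the regions partially overlap (shared area 94.74 mm²), so overlapping operands fuse into one piece — 1 connected region; the cone at (0.5, 8) contributes a regular 24-gon of circumradius 6.945 (interpolated between r1=7 and r2=5 at t=0.027); Taking the first minus the rest: starting from the result so far, the cone at (0.5, 8) lies wholly inside it (removes its full 149.82 mm² and its 43.52 mm outline becomes a hole wall) — 1 connected region with 1 hole; (rotated 50° about Z; rotation is an isometry so areas/perimeters/island counts are preserved). Overall, the cross-section is one region with 1 hole. Undo the 50° rotation: the query point maps to (20.683, -1.313) in the un-rotated model frame. The nearest boundary edge runs (22.50, 0.00)→(6.06, 0.00); distance from the point to it = 1.31 mm. The point is not inside any of the regions above, so it lies outside the cross-section (1.31 mm from the nearest boundary).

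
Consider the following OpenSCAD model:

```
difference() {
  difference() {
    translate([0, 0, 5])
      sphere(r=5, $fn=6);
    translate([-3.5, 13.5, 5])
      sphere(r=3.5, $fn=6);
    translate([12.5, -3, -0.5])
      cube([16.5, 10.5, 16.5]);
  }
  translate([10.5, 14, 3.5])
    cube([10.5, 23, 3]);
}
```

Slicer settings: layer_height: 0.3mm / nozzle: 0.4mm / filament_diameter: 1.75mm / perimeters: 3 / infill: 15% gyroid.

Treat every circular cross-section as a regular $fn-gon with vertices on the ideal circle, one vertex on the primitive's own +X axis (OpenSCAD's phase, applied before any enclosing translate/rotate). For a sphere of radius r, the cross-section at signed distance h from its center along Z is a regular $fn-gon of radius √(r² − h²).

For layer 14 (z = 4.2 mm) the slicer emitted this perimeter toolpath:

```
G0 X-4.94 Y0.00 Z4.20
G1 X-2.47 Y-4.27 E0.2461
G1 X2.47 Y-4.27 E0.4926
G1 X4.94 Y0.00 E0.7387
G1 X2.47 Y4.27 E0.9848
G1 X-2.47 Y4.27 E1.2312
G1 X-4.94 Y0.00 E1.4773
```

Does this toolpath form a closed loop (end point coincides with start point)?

yes

Start point (G0): (-4.94, 0.00). End point (last G1): the path returns to the start — closed.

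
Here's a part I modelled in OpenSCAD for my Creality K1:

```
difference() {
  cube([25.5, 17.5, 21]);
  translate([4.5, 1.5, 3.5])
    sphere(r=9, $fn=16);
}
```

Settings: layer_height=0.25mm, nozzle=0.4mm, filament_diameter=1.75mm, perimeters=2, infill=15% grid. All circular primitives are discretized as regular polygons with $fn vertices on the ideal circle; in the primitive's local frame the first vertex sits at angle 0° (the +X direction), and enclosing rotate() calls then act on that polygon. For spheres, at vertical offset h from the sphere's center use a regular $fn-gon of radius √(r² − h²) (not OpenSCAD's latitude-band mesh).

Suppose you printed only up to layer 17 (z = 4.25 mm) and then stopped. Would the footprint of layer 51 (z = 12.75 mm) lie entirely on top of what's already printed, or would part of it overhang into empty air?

part overhangs

Compare the two slices. At z = 4.25: the 25.5×17.5 cube contributes its full rectangle (area 446.25 mm²); the r=9 sphere at (4.5, 1.5) slices to a regular 16-gon of circumradius 8.969 (√(r²−h²) with h=0.75 from center) (area = (16/2)·8.969²·sin(360°/16) = 246.26 mm²); Taking the first minus the rest: starting from the 25.5×17.5 cube (446.25 mm²), the r=9 sphere at (4.5, 1.5) partially overlaps it — only the 119.62 mm² overlap (of its 246.26 mm²) is removed, clipping the outline — area = 326.63 mm². At z = 12.75: the 25.5×17.5 cube contributes its full rectangle (area 446.25 mm²); the sphere at (4.5, 1.5) does not reach this height (|z−center|=9.250 > r=9); After the difference (first − rest): none of the subtracted shapes is present at this height, so the 25.5×17.5 cube is unchanged — area = 446.25 mm². Checking containment: at z = 12.75 the cross-section extends beyond the z = 4.25 cross-section by about 119.62 mm².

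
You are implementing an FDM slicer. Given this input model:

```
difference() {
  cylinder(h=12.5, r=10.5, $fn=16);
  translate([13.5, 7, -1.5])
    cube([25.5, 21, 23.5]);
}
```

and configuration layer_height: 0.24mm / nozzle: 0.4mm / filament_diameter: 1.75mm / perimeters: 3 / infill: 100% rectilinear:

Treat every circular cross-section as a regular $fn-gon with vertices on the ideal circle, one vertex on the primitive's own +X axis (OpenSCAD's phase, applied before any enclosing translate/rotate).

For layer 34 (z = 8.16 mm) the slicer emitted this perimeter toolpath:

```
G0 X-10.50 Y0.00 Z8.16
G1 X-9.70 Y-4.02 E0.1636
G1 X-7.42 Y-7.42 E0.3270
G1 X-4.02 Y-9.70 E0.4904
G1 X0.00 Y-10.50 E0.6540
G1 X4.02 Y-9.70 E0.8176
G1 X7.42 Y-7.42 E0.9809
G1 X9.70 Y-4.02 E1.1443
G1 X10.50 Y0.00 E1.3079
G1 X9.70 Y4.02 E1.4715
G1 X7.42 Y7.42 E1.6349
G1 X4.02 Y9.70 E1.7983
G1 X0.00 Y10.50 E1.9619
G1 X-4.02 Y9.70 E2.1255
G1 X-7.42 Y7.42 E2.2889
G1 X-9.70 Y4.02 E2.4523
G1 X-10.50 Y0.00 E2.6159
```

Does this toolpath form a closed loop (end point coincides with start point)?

Start point (G0): (-10.50, 0.00). End point (last G1): the path returns to the start — closed.

yes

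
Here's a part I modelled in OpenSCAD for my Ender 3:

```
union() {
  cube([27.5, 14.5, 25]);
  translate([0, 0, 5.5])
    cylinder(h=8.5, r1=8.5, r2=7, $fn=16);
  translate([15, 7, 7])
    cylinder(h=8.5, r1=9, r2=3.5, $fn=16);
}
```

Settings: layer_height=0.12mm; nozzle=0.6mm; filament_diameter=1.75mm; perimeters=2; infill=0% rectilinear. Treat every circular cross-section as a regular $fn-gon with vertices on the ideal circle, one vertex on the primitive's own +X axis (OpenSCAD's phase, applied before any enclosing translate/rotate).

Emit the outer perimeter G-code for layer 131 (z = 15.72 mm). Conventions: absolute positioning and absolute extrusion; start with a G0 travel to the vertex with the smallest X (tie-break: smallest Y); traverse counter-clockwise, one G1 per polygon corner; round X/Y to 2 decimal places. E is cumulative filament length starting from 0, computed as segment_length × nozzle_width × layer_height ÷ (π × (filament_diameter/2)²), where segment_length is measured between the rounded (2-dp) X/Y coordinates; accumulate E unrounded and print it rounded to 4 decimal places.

At z = 15.72 mm: the cube (footprint 27.5×14.5) is included at this height; the cone is not intersected at this z (z outside [5.5, 14]); the cone at (15, 7) does not reach this height (z outside [7, 15.5]); Combining (union): only the 27.5×14.5 cube is present, so the union is just that shape — 1 connected region. The outline is a single polygon with 4 vertices. Extrusion per mm of travel: 0.6 × 0.12 / (π × 0.875²) = 0.029934. Accumulating E over each segment gives final E = 2.5145.

G0 X0.00 Y0.00 Z15.72
G1 X27.50 Y0.00 E0.8232
G1 X27.50 Y14.50 E1.2572
G1 X0.00 Y14.50 E2.0804
G1 X0.00 Y0.00 E2.5145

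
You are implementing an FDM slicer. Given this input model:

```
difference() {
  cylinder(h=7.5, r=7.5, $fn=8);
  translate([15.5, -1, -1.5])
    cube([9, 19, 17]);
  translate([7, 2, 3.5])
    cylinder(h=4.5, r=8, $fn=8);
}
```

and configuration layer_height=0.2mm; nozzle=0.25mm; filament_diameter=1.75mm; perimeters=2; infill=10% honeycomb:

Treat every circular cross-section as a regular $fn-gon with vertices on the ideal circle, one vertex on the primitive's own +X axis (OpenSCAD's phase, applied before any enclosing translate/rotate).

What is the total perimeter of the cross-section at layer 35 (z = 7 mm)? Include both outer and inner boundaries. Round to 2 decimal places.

45.76 mm

At z = 7 mm: the r=7.5 cylinder contributes a regular 8-gon of circumradius 7.5 (perimeter = 2·8·7.500·sin(180°/8) = 45.92 mm); the 9×19 cube at (15.5, -1) contributes its full rectangle (perimeter 56.00 mm); the r=8 cylinder at (7, 2) contributes a regular 8-gon of circumradius 8 (perimeter = 2·8·8.000·sin(180°/8) = 48.98 mm); Subtracting the remaining from the first: starting from the r=7.5 cylinder, the 9×19 cube at (15.5, -1) misses the remaining region (no effect); the r=8 cylinder at (7, 2) partially overlaps it — only the 66.79 mm² overlap (of its 181.02 mm²) is removed, clipping the outline — boundary = 45.76 mm. Overall, the cross-section is a single solid region. Total boundary length (outer) = 45.76 mm.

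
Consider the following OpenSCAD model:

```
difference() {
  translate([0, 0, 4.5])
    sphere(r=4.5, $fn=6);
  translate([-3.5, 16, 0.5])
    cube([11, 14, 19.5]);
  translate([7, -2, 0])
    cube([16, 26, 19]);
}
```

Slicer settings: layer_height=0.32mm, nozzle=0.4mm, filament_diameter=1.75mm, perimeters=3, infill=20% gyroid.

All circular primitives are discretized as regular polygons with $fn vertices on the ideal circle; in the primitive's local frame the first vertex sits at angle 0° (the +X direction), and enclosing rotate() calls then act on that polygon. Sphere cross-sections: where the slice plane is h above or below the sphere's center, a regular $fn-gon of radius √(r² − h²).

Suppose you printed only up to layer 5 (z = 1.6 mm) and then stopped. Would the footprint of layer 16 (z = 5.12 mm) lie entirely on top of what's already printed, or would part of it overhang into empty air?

Compare the two slices. At z = 1.6: the r=4.5 sphere slices to a regular 6-gon of circumradius 3.441 (√(r²−h²) with h=2.9 from center) (area = (6/2)·3.441²·sin(360°/6) = 30.76 mm²); the cube at (-3.5, 16) (footprint 11×14) is included at this height (area 154.00 mm²); the cube at (7, -2) (footprint 16×26) is included at this height (area 416.00 mm²); Taking the first minus the rest: starting from the r=4.5 sphere (30.76 mm²), the 11×14 cube at (-3.5, 16) misses the remaining region (no effect); the 16×26 cube at (7, -2) misses the remaining region (no effect) — area = 30.76 mm². At z = 5.12: the r=4.5 sphere slices to a regular 6-gon of circumradius 4.457 (√(r²−h²) with h=0.62 from center) (area = (6/2)·4.457²·sin(360°/6) = 51.61 mm²); the cube at (-3.5, 16) (footprint 11×14) is included at this height (area 154.00 mm²); the cube at (7, -2) is present — its section is the full 16×26 rectangle (area 416.00 mm²); After the difference (first − rest): starting from the r=4.5 sphere (51.61 mm²), the 11×14 cube at (-3.5, 16) misses the remaining region (no effect); the 16×26 cube at (7, -2) misses the remaining region (no effect) — area = 51.61 mm². Checking containment: at z = 5.12 the cross-section extends beyond the z = 1.6 cross-section by about 20.85 mm².

part overhangs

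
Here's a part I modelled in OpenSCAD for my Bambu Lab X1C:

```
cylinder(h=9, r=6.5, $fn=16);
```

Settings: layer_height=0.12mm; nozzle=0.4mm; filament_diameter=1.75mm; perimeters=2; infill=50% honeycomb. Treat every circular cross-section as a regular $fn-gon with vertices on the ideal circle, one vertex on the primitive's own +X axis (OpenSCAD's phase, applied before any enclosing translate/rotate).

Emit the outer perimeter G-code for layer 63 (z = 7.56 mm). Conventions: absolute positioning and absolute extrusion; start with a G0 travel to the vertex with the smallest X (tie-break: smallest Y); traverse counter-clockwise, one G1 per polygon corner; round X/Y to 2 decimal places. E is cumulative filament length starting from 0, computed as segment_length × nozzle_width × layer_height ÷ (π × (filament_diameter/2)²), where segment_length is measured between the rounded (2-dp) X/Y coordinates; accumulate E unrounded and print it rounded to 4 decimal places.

G0 X-6.50 Y0.00 Z7.56
G1 X-6.01 Y-2.49 E0.0506
G1 X-4.60 Y-4.60 E0.1013
G1 X-2.49 Y-6.01 E0.1519
G1 X0.00 Y-6.50 E0.2026
G1 X2.49 Y-6.01 E0.2532
G1 X4.60 Y-4.60 E0.3039
G1 X6.01 Y-2.49 E0.3545
G1 X6.50 Y0.00 E0.4051
G1 X6.01 Y2.49 E0.4558
G1 X4.60 Y4.60 E0.5064
G1 X2.49 Y6.01 E0.5571
G1 X0.00 Y6.50 E0.6077
G1 X-2.49 Y6.01 E0.6584
G1 X-4.60 Y4.60 E0.7090
G1 X-6.01 Y2.49 E0.7597
G1 X-6.50 Y0.00 E0.8103

At z = 7.56 mm: the cylinder: section is a regular 16-gon, circumradius r=6.5. The outline is a single polygon with 16 vertices. Extrusion per mm of travel: 0.4 × 0.12 / (π × 0.875²) = 0.019956. Accumulating E over each segment gives final E = 0.8103.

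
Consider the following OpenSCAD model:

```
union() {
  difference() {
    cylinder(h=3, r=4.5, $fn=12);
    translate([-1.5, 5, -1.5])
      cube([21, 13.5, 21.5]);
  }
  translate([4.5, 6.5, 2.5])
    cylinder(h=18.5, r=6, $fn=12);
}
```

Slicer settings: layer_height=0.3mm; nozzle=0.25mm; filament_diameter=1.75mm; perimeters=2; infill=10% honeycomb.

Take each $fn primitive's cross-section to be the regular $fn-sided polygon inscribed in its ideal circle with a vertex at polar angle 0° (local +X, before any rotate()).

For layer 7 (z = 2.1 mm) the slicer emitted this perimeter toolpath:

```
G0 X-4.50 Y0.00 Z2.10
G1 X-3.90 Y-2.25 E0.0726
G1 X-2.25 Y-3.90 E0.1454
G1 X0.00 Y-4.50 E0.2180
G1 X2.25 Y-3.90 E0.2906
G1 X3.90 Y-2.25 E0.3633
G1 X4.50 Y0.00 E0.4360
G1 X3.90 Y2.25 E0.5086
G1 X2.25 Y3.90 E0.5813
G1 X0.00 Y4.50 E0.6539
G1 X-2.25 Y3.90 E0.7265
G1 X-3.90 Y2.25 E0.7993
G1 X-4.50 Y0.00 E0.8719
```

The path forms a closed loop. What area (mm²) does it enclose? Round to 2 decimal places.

60.79 mm²

Apply the shoelace formula to the sequence of (X, Y) vertices; enclosed area = 60.79 mm².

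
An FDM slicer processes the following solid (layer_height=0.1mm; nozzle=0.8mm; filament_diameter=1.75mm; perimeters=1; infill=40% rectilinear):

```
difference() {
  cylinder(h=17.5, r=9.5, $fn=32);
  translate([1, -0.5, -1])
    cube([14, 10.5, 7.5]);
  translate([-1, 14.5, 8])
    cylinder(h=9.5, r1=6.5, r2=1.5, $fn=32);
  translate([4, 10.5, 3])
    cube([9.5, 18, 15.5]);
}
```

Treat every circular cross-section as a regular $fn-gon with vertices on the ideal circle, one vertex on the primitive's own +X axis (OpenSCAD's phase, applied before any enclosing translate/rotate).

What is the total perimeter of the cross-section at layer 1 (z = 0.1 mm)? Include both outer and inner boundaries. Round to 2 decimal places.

At z = 0.1 mm: the r=9.5 cylinder contributes a regular 32-gon of circumradius 9.5 (perimeter = 2·32·9.500·sin(180°/32) = 59.59 mm); the 14×10.5 cube at (1, -0.5) contributes its full rectangle (perimeter 49.00 mm); the cone at (-1, 14.5) is not intersected at this z (z outside [8, 17.5]); the cube at (4, 10.5) is not intersected at this z (z outside [3, 18.5]); Subtracting the remaining from the first: starting from the r=9.5 cylinder, the 14×10.5 cube at (1, -0.5) partially overlaps it — only the 65.21 mm² overlap (of its 147.00 mm²) is removed, clipping the outline — boundary = 63.55 mm. Overall, the cross-section is a single solid region. Total boundary length (outer) = 63.55 mm.

63.55 mm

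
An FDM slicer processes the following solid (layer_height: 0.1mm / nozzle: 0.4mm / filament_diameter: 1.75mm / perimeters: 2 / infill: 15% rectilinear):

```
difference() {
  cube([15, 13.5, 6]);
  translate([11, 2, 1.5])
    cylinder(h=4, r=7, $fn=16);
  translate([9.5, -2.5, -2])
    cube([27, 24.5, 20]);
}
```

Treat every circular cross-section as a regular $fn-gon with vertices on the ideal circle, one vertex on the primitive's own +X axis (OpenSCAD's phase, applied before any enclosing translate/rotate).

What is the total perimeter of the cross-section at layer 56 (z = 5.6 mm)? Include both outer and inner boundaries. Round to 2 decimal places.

At z = 5.6 mm: the cube is present — its section is the full 15×13.5 rectangle (perimeter 57.00 mm); the cylinder at (11, 2) is absent (z outside [1.5, 5.5]); the cube at (9.5, -2.5) (footprint 27×24.5) is included at this height (perimeter 103.00 mm); Taking the first minus the rest: starting from the 15×13.5 cube, the 27×24.5 cube at (9.5, -2.5) partially overlaps it — only the 74.25 mm² overlap (of its 661.50 mm²) is removed, clipping the outline — boundary = 46.00 mm. Overall, the cross-section is a single solid region. Total boundary length (outer) = 46.00 mm.

46.00 mm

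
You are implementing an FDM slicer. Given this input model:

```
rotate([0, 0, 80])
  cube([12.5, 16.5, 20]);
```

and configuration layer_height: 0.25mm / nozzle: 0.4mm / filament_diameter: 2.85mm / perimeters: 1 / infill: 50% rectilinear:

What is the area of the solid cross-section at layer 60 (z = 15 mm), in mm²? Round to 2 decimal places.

At z = 15 mm: the cube is present — its section is the full 12.5×16.5 rectangle (area 206.25 mm²); (whole slice rotated 80° about Z — lengths, areas and connectivity unchanged). Overall, the cross-section is a single solid region. Net area = 206.25 mm².

206.25 mm²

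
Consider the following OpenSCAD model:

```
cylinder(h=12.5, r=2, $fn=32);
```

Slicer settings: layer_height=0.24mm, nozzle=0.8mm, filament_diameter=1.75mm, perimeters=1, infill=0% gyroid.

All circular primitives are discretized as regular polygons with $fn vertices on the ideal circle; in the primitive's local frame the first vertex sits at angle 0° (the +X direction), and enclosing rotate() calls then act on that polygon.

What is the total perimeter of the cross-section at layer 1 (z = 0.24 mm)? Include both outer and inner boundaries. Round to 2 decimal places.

12.55 mm

At z = 0.24 mm: the r=2 cylinder gives a regular 32-gon of circumradius 2 (constant along its height) (perimeter = 2·32·2.000·sin(180°/32) = 12.55 mm). Overall, the cross-section is a single solid region. Total boundary length (outer) = 12.55 mm.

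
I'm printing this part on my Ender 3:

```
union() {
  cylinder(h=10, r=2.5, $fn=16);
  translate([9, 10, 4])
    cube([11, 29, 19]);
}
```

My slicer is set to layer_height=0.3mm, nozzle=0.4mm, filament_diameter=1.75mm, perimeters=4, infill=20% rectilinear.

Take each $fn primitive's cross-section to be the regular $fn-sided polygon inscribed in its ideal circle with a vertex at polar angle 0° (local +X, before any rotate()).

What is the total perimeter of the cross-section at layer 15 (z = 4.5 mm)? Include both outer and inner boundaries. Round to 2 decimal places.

At z = 4.5 mm: the r=2.5 cylinder gives a regular 16-gon of circumradius 2.5 (constant along its height) (perimeter = 2·16·2.500·sin(180°/16) = 15.61 mm); the cube at (9, 10) (footprint 11×29) is included at this height (perimeter 80.00 mm); Combining (union): the 2 present regions are separate (no shared area or edge), so areas and boundary lengths simply add and each stays a separate island — boundary = 95.61 mm. Overall, the cross-section has 2 separate islands. Total boundary length (outer) = 95.61 mm.

95.61 mm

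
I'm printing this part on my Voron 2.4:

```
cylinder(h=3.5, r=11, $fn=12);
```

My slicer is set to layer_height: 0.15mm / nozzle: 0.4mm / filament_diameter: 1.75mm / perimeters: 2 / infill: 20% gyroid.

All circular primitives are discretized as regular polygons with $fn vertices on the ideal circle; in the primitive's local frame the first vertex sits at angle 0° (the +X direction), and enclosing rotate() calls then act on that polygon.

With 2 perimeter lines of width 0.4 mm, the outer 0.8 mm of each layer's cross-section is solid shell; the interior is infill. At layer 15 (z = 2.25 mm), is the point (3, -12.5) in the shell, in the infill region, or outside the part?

outside

At z = 2.25 mm: the cylinder: section is a regular 12-gon, circumradius r=11. Overall, the cross-section is a single solid region. The nearest boundary edge runs (-0.00, -11.00)→(5.50, -9.53); distance from the point to it = 2.23 mm. The point is not inside any of the regions above, so it lies outside the cross-section (2.23 mm from the nearest boundary).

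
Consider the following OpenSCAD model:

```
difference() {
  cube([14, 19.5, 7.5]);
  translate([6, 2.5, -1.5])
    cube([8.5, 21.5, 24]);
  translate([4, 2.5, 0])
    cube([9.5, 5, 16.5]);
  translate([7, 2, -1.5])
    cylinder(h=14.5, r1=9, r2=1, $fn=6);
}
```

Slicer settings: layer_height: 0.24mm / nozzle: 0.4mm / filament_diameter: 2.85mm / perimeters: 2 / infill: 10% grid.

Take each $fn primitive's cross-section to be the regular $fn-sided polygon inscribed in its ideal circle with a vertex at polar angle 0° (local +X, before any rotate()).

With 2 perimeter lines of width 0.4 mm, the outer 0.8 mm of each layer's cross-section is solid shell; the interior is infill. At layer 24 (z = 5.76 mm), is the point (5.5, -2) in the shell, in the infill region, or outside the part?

outside

At z = 5.76 mm: the cube is present — its section is the full 14×19.5 rectangle; the cube at (6, 2.5) is present — its section is the full 8.5×21.5 rectangle; the cube at (4, 2.5) is present — its section is the full 9.5×5 rectangle; the cone at (7, 2): at t=0.501 of its height the radius interpolates to r₁+(r₂−r₁)t = 4.994, giving a regular 6-gon of that circumradius; After the difference (first − rest): starting from the 14×19.5 cube, the 8.5×21.5 cube at (6, 2.5) partially overlaps it — only the 136.00 mm² overlap (of its 182.75 mm²) is removed, clipping the outline; the 9.5×5 cube at (4, 2.5) partially overlaps it — only the 10.00 mm² overlap (of its 47.50 mm²) is removed, clipping the outline; the cone at (7, 2) partially overlaps it — only the 25.04 mm² overlap (of its 64.81 mm²) is removed, clipping the outline — 2 connected regions. Overall, the cross-section has 2 separate islands. The nearest boundary edge runs (2.01, 2.00)→(3.16, 0.00); distance from the point to it = 3.08 mm. The point is not inside any of the regions above, so it lies outside the cross-section (3.08 mm from the nearest boundary).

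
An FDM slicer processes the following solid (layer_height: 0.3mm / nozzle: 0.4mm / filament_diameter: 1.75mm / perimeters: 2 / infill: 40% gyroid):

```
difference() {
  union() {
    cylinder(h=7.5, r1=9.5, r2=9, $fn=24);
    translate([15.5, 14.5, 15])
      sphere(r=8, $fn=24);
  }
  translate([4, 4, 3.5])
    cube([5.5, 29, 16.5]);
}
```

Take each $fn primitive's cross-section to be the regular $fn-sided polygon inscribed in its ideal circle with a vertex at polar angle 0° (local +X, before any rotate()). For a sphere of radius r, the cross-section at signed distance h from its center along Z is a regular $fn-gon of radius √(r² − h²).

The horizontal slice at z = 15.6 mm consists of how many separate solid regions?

At z = 15.6 mm: the cone is not intersected at this z (z outside [0, 7.5]); the r=8 sphere at (15.5, 14.5) contributes a regular 24-gon of circumradius √(8²−0.6²) = 7.977; Taking the union: only the r=8 sphere at (15.5, 14.5) is present, so the union is just that shape — 1 connected region; the cube at (4, 4) is present — its section is the full 5.5×29 rectangle; After the difference (first − rest): starting from that combined region, the 5.5×29 cube at (4, 4) partially overlaps it — only the 13.71 mm² overlap (of its 159.50 mm²) is removed, clipping the outline — 1 connected region. The result has 1 disconnected region.

1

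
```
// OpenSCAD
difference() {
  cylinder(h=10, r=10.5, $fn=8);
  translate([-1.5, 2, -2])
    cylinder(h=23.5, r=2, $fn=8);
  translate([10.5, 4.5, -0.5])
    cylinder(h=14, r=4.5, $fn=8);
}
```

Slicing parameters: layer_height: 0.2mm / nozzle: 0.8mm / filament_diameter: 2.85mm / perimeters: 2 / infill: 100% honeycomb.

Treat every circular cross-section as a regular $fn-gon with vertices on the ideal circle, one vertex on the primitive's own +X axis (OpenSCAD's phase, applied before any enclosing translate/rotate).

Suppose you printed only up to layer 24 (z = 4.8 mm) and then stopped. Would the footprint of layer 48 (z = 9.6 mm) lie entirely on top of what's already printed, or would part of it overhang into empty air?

entirely on top

Compare the two slices. At z = 4.8: the r=10.5 cylinder contributes a regular 8-gon of circumradius 10.5 (area = (8/2)·10.500²·sin(360°/8) = 311.83 mm²); the r=2 cylinder at (-1.5, 2) contributes a regular 8-gon of circumradius 2 (area = (8/2)·2.000²·sin(360°/8) = 11.31 mm²); the cylinder at (10.5, 4.5): section is a regular 8-gon, circumradius r=4.5 (area = (8/2)·4.500²·sin(360°/8) = 57.28 mm²); Subtracting the remaining from the first: starting from the r=10.5 cylinder (311.83 mm²), the r=2 cylinder at (-1.5, 2) lies wholly inside it (removes its full 11.31 mm² and its 12.25 mm outline becomes a hole wall); the r=4.5 cylinder at (10.5, 4.5) partially overlaps it — only the 14.30 mm² overlap (of its 57.28 mm²) is removed, clipping the outline — area = 286.22 mm². At z = 9.6: the cylinder: section is a regular 8-gon, circumradius r=10.5 (area = (8/2)·10.500²·sin(360°/8) = 311.83 mm²); the r=2 cylinder at (-1.5, 2) contributes a regular 8-gon of circumradius 2 (area = (8/2)·2.000²·sin(360°/8) = 11.31 mm²); the cylinder at (10.5, 4.5): section is a regular 8-gon, circumradius r=4.5 (area = (8/2)·4.500²·sin(360°/8) = 57.28 mm²); Subtracting the remaining from the first: starting from the r=10.5 cylinder (311.83 mm²), the r=2 cylinder at (-1.5, 2) lies wholly inside it (removes its full 11.31 mm² and its 12.25 mm outline becomes a hole wall); the r=4.5 cylinder at (10.5, 4.5) partially overlaps it — only the 14.30 mm² overlap (of its 57.28 mm²) is removed, clipping the outline — area = 286.22 mm². Checking containment: the cross-section at z = 9.6 is a subset of the cross-section at z = 4.8.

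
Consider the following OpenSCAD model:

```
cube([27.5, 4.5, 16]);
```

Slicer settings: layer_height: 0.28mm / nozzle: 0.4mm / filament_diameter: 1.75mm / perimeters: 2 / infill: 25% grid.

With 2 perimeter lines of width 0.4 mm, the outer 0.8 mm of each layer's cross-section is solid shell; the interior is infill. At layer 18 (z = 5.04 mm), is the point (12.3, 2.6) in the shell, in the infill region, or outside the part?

At z = 5.04 mm: the cube (footprint 27.5×4.5) is included at this height. Overall, the cross-section is a single solid region. The nearest boundary edge runs (27.50, 4.50)→(0.00, 4.50); distance from the point to it = 1.90 mm. The point is inside the cross-section and 1.90 mm from the nearest boundary — more than the 0.8 mm shell width (2 × 0.4), so it's in the infill interior.

infill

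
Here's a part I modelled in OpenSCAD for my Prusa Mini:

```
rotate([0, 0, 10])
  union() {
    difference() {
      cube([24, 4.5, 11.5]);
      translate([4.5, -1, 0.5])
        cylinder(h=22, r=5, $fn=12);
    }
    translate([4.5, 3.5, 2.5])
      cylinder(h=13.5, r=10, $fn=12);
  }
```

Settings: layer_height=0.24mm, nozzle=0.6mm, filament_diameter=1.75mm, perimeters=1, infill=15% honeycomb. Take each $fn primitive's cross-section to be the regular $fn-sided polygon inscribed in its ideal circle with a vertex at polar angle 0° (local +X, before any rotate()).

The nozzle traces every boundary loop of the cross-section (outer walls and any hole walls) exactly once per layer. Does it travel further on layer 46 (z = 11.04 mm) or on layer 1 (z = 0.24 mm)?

Layer 46 (z = 11.04): the cube is present — its section is the full 24×4.5 rectangle (perimeter 57.00 mm); the cylinder at (4.5, -1): section is a regular 12-gon, circumradius r=5 (perimeter = 2·12·5.000·sin(180°/12) = 31.06 mm); Subtracting the remaining from the first: starting from the 24×4.5 cube, the r=5 cylinder at (4.5, -1) partially overlaps it — only the 27.67 mm² overlap (of its 75.00 mm²) is removed, clipping the outline — boundary = 59.46 mm; the r=10 cylinder at (4.5, 3.5) gives a regular 12-gon of circumradius 10 (constant along its height) (perimeter = 2·12·10.000·sin(180°/12) = 62.12 mm); Merging all regions: the regions partially overlap (shared area 35.81 mm²), so the edge portions inside another operand are dropped and the merged outline is re-measured after clipping — boundary = 82.16 mm; (rotated 10° about Z; rotation is an isometry so areas/perimeters/island counts are preserved). So its perimeter = 82.16 mm. Layer 1 (z = 0.24): the cube (footprint 24×4.5) is included at this height (perimeter 57.00 mm); the cylinder at (4.5, -1) is absent (z outside [0.5, 22.5]); After the difference (first − rest): none of the subtracted shapes is present at this height, so the 24×4.5 cube is unchanged — boundary = 57.00 mm; the cylinder at (4.5, 3.5) does not reach this height (z outside [2.5, 16]); Taking the union: only the result so far is present, so the union is just that shape — boundary = 57.00 mm; (rotated 10° about Z; rotation is an isometry so areas/perimeters/island counts are preserved). So its perimeter = 57.00 mm. Layer 46 is larger (82.16 vs 57.00 mm).

layer 46 (z = 11.04 mm)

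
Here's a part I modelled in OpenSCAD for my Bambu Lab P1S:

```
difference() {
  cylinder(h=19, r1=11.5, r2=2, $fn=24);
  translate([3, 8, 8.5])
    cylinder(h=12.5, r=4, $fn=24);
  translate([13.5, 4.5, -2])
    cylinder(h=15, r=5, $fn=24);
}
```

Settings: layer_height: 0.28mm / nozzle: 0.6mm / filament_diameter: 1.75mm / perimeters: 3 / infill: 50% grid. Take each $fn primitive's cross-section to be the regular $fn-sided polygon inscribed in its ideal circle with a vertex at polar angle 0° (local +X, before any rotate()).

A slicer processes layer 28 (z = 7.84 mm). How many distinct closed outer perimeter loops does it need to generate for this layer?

At z = 7.84 mm: the cone (r1=11.5→r2=2) has section circumradius 7.580 here — a regular 24-gon; the cylinder at (3, 8) does not reach this height (z outside [8.5, 21]); the r=5 cylinder at (13.5, 4.5) gives a regular 24-gon of circumradius 5 (constant along its height); Subtracting the remaining from the first: starting from the cone, the r=5 cylinder at (13.5, 4.5) misses the remaining region (no effect) — 1 connected region. The result has 1 disconnected region.

1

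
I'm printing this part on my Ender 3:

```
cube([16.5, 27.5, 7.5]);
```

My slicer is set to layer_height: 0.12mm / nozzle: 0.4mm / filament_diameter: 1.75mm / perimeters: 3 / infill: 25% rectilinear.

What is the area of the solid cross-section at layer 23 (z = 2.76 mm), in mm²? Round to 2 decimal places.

453.75 mm²

At z = 2.76 mm: the 16.5×27.5 cube contributes its full rectangle (area 453.75 mm²). Overall, the cross-section is a single solid region. Net area = 453.75 mm².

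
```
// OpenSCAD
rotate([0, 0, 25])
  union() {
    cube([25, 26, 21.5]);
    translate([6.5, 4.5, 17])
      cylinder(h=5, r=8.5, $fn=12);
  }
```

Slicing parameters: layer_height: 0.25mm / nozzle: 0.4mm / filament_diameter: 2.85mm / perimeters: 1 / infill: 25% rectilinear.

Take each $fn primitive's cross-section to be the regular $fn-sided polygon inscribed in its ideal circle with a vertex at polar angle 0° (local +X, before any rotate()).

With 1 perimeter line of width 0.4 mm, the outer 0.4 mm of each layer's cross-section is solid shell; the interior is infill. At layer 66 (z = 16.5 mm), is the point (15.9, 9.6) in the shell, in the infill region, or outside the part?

infill

At z = 16.5 mm: the 25×26 cube contributes its full rectangle; the cylinder at (6.5, 4.5) is not intersected at this z (z outside [17, 22]); Taking the union: only the 25×26 cube is present, so the union is just that shape — 1 connected region; (whole slice rotated 25° about Z — lengths, areas and connectivity unchanged). Overall, the cross-section is a single solid region. Undo the 25° rotation: the query point maps to (18.467, 1.981) in the un-rotated model frame. The nearest boundary edge runs (0.00, 0.00)→(25.00, 0.00); distance from the point to it = 1.98 mm. The point is inside the cross-section and 1.98 mm from the nearest boundary — more than the 0.4 mm shell width (1 × 0.4), so it's in the infill interior.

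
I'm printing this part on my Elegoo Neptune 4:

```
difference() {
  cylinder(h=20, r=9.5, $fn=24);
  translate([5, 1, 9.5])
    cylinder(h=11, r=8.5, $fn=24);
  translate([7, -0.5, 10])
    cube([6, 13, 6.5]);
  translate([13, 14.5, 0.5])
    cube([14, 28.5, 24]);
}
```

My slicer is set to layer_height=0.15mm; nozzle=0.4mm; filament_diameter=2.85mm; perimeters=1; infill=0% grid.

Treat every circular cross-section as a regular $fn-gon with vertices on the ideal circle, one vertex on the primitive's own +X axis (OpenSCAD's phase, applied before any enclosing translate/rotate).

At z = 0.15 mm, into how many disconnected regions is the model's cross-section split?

1

At z = 0.15 mm: the cylinder: section is a regular 24-gon, circumradius r=9.5; the cylinder at (5, 1) does not reach this height (z outside [9.5, 20.5]); the cube at (7, -0.5) does not reach this height (z outside [10, 16.5]); the cube at (13, 14.5) does not reach this height (z outside [0.5, 24.5]); Taking the first minus the rest: none of the subtracted shapes is present at this height, so the r=9.5 cylinder is unchanged — 1 connected region. The result has 1 disconnected region.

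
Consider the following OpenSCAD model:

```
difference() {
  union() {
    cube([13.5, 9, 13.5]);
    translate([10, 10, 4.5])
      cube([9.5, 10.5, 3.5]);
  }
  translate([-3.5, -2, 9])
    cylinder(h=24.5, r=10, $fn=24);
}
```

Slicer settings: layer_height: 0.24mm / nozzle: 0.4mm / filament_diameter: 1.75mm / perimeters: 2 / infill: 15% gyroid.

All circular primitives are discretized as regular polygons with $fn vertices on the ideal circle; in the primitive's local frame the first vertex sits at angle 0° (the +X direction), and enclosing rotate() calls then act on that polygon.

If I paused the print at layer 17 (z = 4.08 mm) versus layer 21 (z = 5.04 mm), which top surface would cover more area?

layer 21 (z = 5.04 mm)

Layer 17 (z = 4.08): the cube (footprint 13.5×9) is included at this height (area 121.50 mm²); the cube at (10, 10) is absent (z outside [4.5, 8]); Taking the union: only the 13.5×9 cube is present, so the union is just that shape — area = 121.50 mm²; the cylinder at (-3.5, -2) is absent (z outside [9, 33.5]); After the difference (first − rest): none of the subtracted shapes is present at this height, so that combined region is unchanged — area = 121.50 mm². So its area = 121.50 mm². Layer 21 (z = 5.04): the cube (footprint 13.5×9) is included at this height (area 121.50 mm²); the cube at (10, 10) is present — its section is the full 9.5×10.5 rectangle (area 99.75 mm²); Combining (union): the 2 present regions are separate (no shared area or edge), so areas and boundary lengths simply add and each stays a separate island — area = 221.25 mm²; the cylinder at (-3.5, -2) is not intersected at this z (z outside [9, 33.5]); Taking the first minus the rest: none of the subtracted shapes is present at this height, so the result so far is unchanged — area = 221.25 mm². So its area = 221.25 mm². Layer 21 is larger (221.25 vs 121.50 mm²).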